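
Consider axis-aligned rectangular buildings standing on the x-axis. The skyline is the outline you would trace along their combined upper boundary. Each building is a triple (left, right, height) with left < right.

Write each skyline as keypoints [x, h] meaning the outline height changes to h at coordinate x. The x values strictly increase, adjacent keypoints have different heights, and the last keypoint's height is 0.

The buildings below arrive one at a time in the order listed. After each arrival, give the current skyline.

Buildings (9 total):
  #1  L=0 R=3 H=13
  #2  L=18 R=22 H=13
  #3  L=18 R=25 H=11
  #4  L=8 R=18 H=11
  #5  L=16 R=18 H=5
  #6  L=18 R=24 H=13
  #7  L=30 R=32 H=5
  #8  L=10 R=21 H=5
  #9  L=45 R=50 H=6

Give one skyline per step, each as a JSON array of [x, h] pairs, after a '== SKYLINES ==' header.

== SKYLINES ==
[[0,13],[3,0]]
[[0,13],[3,0],[18,13],[22,0]]
[[0,13],[3,0],[18,13],[22,11],[25,0]]
[[0,13],[3,0],[8,11],[18,13],[22,11],[25,0]]
[[0,13],[3,0],[8,11],[18,13],[22,11],[25,0]]
[[0,13],[3,0],[8,11],[18,13],[24,11],[25,0]]
[[0,13],[3,0],[8,11],[18,13],[24,11],[25,0],[30,5],[32,0]]
[[0,13],[3,0],[8,11],[18,13],[24,11],[25,0],[30,5],[32,0]]
[[0,13],[3,0],[8,11],[18,13],[24,11],[25,0],[30,5],[32,0],[45,6],[50,0]]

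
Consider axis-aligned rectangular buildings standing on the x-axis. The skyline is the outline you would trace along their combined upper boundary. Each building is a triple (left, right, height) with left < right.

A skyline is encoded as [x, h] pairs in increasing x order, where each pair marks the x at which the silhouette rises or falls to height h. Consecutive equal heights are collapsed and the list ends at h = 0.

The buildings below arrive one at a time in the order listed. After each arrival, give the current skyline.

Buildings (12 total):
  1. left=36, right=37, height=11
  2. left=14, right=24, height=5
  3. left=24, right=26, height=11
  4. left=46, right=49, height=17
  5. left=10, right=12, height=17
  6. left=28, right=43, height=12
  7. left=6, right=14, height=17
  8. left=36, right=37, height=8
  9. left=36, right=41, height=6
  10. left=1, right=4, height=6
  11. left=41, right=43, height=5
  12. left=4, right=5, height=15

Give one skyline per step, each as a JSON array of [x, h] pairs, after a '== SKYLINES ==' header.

== SKYLINES ==
[[36,11],[37,0]]
[[14,5],[24,0],[36,11],[37,0]]
[[14,5],[24,11],[26,0],[36,11],[37,0]]
[[14,5],[24,11],[26,0],[36,11],[37,0],[46,17],[49,0]]
[[10,17],[12,0],[14,5],[24,11],[26,0],[36,11],[37,0],[46,17],[49,0]]
[[10,17],[12,0],[14,5],[24,11],[26,0],[28,12],[43,0],[46,17],[49,0]]
[[6,17],[14,5],[24,11],[26,0],[28,12],[43,0],[46,17],[49,0]]
[[6,17],[14,5],[24,11],[26,0],[28,12],[43,0],[46,17],[49,0]]
[[6,17],[14,5],[24,11],[26,0],[28,12],[43,0],[46,17],[49,0]]
[[1,6],[4,0],[6,17],[14,5],[24,11],[26,0],[28,12],[43,0],[46,17],[49,0]]
[[1,6],[4,0],[6,17],[14,5],[24,11],[26,0],[28,12],[43,0],[46,17],[49,0]]
[[1,6],[4,15],[5,0],[6,17],[14,5],[24,11],[26,0],[28,12],[43,0],[46,17],[49,0]]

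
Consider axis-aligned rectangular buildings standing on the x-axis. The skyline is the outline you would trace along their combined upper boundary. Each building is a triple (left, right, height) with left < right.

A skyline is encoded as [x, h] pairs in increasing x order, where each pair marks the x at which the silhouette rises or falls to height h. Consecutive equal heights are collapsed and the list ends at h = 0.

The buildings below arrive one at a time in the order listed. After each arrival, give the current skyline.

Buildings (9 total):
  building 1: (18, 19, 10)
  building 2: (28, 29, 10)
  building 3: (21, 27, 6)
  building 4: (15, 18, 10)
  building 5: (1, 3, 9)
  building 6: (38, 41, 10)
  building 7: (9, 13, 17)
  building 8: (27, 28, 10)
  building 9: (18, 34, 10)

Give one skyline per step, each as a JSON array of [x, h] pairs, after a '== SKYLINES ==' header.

== SKYLINES ==
[[18,10],[19,0]]
[[18,10],[19,0],[28,10],[29,0]]
[[18,10],[19,0],[21,6],[27,0],[28,10],[29,0]]
[[15,10],[19,0],[21,6],[27,0],[28,10],[29,0]]
[[1,9],[3,0],[15,10],[19,0],[21,6],[27,0],[28,10],[29,0]]
[[1,9],[3,0],[15,10],[19,0],[21,6],[27,0],[28,10],[29,0],[38,10],[41,0]]
[[1,9],[3,0],[9,17],[13,0],[15,10],[19,0],[21,6],[27,0],[28,10],[29,0],[38,10],[41,0]]
[[1,9],[3,0],[9,17],[13,0],[15,10],[19,0],[21,6],[27,10],[29,0],[38,10],[41,0]]
[[1,9],[3,0],[9,17],[13,0],[15,10],[34,0],[38,10],[41,0]]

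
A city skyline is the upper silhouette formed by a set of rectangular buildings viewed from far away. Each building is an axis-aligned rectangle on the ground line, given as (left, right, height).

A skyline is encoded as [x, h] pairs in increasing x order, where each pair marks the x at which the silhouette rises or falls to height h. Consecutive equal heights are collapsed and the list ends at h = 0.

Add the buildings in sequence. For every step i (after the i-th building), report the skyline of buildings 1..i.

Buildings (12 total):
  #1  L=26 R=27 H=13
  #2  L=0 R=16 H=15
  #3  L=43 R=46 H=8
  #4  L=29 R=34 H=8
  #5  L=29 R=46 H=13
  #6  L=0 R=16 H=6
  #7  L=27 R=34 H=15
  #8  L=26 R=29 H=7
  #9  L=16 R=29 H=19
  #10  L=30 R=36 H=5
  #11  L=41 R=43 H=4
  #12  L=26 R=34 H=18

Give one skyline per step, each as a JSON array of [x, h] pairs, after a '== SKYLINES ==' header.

== SKYLINES ==
[[26,13],[27,0]]
[[0,15],[16,0],[26,13],[27,0]]
[[0,15],[16,0],[26,13],[27,0],[43,8],[46,0]]
[[0,15],[16,0],[26,13],[27,0],[29,8],[34,0],[43,8],[46,0]]
[[0,15],[16,0],[26,13],[27,0],[29,13],[46,0]]
[[0,15],[16,0],[26,13],[27,0],[29,13],[46,0]]
[[0,15],[16,0],[26,13],[27,15],[34,13],[46,0]]
[[0,15],[16,0],[26,13],[27,15],[34,13],[46,0]]
[[0,15],[16,19],[29,15],[34,13],[46,0]]
[[0,15],[16,19],[29,15],[34,13],[46,0]]
[[0,15],[16,19],[29,15],[34,13],[46,0]]
[[0,15],[16,19],[29,18],[34,13],[46,0]]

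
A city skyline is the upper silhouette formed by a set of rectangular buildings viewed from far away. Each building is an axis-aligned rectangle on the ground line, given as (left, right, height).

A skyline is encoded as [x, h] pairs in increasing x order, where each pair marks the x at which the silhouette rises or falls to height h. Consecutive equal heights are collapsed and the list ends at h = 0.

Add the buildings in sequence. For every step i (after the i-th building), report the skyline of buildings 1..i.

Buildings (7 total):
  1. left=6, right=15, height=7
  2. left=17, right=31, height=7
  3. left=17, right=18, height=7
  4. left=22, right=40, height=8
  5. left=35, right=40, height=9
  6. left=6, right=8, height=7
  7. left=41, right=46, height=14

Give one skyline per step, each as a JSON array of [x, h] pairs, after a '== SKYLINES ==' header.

== SKYLINES ==
[[6,7],[15,0]]
[[6,7],[15,0],[17,7],[31,0]]
[[6,7],[15,0],[17,7],[31,0]]
[[6,7],[15,0],[17,7],[22,8],[40,0]]
[[6,7],[15,0],[17,7],[22,8],[35,9],[40,0]]
[[6,7],[15,0],[17,7],[22,8],[35,9],[40,0]]
[[6,7],[15,0],[17,7],[22,8],[35,9],[40,0],[41,14],[46,0]]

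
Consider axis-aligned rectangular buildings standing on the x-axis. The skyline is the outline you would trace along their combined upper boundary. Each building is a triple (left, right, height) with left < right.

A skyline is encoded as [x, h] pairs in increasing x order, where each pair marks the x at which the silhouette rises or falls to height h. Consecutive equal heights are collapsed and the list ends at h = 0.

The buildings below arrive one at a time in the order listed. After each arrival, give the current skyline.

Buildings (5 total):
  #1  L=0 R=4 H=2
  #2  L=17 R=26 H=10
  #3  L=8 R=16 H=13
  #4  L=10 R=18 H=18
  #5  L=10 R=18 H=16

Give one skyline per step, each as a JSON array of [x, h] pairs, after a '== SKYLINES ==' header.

== SKYLINES ==
[[0,2],[4,0]]
[[0,2],[4,0],[17,10],[26,0]]
[[0,2],[4,0],[8,13],[16,0],[17,10],[26,0]]
[[0,2],[4,0],[8,13],[10,18],[18,10],[26,0]]
[[0,2],[4,0],[8,13],[10,18],[18,10],[26,0]]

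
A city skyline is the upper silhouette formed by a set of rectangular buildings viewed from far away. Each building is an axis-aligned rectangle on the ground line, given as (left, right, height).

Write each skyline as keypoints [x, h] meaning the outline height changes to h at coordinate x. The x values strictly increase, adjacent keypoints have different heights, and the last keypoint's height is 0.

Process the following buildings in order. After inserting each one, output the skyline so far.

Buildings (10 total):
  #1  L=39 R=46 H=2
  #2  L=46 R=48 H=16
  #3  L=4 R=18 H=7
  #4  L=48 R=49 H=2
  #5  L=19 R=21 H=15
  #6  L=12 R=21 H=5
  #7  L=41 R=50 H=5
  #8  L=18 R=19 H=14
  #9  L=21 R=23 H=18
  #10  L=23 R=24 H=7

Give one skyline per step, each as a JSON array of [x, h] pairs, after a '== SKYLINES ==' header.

== SKYLINES ==
[[39,2],[46,0]]
[[39,2],[46,16],[48,0]]
[[4,7],[18,0],[39,2],[46,16],[48,0]]
[[4,7],[18,0],[39,2],[46,16],[48,2],[49,0]]
[[4,7],[18,0],[19,15],[21,0],[39,2],[46,16],[48,2],[49,0]]
[[4,7],[18,5],[19,15],[21,0],[39,2],[46,16],[48,2],[49,0]]
[[4,7],[18,5],[19,15],[21,0],[39,2],[41,5],[46,16],[48,5],[50,0]]
[[4,7],[18,14],[19,15],[21,0],[39,2],[41,5],[46,16],[48,5],[50,0]]
[[4,7],[18,14],[19,15],[21,18],[23,0],[39,2],[41,5],[46,16],[48,5],[50,0]]
[[4,7],[18,14],[19,15],[21,18],[23,7],[24,0],[39,2],[41,5],[46,16],[48,5],[50,0]]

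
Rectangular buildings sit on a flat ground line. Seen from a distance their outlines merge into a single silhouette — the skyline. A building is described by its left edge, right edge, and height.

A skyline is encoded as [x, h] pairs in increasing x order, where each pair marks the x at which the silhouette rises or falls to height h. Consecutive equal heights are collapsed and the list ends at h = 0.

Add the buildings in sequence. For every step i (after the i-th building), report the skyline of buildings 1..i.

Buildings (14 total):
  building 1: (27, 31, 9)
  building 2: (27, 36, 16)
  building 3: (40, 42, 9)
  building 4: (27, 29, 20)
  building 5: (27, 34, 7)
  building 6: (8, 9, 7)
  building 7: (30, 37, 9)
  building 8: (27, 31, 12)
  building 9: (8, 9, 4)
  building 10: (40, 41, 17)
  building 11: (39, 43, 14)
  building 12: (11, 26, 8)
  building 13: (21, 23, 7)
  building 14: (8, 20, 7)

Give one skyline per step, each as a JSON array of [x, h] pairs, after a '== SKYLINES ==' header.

== SKYLINES ==
[[27,9],[31,0]]
[[27,16],[36,0]]
[[27,16],[36,0],[40,9],[42,0]]
[[27,20],[29,16],[36,0],[40,9],[42,0]]
[[27,20],[29,16],[36,0],[40,9],[42,0]]
[[8,7],[9,0],[27,20],[29,16],[36,0],[40,9],[42,0]]
[[8,7],[9,0],[27,20],[29,16],[36,9],[37,0],[40,9],[42,0]]
[[8,7],[9,0],[27,20],[29,16],[36,9],[37,0],[40,9],[42,0]]
[[8,7],[9,0],[27,20],[29,16],[36,9],[37,0],[40,9],[42,0]]
[[8,7],[9,0],[27,20],[29,16],[36,9],[37,0],[40,17],[41,9],[42,0]]
[[8,7],[9,0],[27,20],[29,16],[36,9],[37,0],[39,14],[40,17],[41,14],[43,0]]
[[8,7],[9,0],[11,8],[26,0],[27,20],[29,16],[36,9],[37,0],[39,14],[40,17],[41,14],[43,0]]
[[8,7],[9,0],[11,8],[26,0],[27,20],[29,16],[36,9],[37,0],[39,14],[40,17],[41,14],[43,0]]
[[8,7],[11,8],[26,0],[27,20],[29,16],[36,9],[37,0],[39,14],[40,17],[41,14],[43,0]]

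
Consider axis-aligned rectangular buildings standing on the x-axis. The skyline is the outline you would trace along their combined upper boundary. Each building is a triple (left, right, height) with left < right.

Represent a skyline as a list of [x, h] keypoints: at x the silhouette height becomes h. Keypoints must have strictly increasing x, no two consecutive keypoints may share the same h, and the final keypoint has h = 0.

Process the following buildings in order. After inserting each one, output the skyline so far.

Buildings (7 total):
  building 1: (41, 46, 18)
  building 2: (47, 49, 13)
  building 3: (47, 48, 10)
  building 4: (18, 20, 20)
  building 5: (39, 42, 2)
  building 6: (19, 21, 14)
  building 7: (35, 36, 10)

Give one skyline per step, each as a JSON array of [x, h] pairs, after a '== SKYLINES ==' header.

== SKYLINES ==
[[41,18],[46,0]]
[[41,18],[46,0],[47,13],[49,0]]
[[41,18],[46,0],[47,13],[49,0]]
[[18,20],[20,0],[41,18],[46,0],[47,13],[49,0]]
[[18,20],[20,0],[39,2],[41,18],[46,0],[47,13],[49,0]]
[[18,20],[20,14],[21,0],[39,2],[41,18],[46,0],[47,13],[49,0]]
[[18,20],[20,14],[21,0],[35,10],[36,0],[39,2],[41,18],[46,0],[47,13],[49,0]]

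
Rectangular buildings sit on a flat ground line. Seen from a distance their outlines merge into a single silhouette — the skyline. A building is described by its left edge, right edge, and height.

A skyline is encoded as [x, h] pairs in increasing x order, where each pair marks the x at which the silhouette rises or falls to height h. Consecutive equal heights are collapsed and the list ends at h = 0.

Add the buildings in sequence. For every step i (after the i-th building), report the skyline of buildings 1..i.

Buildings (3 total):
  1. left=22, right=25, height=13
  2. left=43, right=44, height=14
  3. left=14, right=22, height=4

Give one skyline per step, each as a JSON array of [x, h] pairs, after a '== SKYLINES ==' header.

== SKYLINES ==
[[22,13],[25,0]]
[[22,13],[25,0],[43,14],[44,0]]
[[14,4],[22,13],[25,0],[43,14],[44,0]]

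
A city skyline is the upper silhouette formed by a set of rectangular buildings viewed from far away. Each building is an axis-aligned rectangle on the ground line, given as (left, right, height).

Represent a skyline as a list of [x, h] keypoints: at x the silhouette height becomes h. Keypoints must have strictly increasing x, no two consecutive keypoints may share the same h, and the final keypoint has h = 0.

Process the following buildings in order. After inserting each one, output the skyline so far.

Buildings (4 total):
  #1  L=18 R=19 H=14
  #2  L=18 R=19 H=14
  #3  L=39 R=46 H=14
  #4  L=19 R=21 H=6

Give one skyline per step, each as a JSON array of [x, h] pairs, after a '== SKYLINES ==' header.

== SKYLINES ==
[[18,14],[19,0]]
[[18,14],[19,0]]
[[18,14],[19,0],[39,14],[46,0]]
[[18,14],[19,6],[21,0],[39,14],[46,0]]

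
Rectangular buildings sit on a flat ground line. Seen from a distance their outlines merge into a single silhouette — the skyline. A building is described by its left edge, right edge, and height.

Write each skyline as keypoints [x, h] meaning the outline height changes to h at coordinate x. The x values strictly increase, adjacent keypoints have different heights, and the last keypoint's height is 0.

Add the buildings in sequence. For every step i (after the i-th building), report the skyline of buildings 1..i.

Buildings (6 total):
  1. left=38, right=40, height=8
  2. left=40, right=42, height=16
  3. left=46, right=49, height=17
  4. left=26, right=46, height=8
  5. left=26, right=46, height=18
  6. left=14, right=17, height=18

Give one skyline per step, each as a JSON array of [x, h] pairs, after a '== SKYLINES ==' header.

== SKYLINES ==
[[38,8],[40,0]]
[[38,8],[40,16],[42,0]]
[[38,8],[40,16],[42,0],[46,17],[49,0]]
[[26,8],[40,16],[42,8],[46,17],[49,0]]
[[26,18],[46,17],[49,0]]
[[14,18],[17,0],[26,18],[46,17],[49,0]]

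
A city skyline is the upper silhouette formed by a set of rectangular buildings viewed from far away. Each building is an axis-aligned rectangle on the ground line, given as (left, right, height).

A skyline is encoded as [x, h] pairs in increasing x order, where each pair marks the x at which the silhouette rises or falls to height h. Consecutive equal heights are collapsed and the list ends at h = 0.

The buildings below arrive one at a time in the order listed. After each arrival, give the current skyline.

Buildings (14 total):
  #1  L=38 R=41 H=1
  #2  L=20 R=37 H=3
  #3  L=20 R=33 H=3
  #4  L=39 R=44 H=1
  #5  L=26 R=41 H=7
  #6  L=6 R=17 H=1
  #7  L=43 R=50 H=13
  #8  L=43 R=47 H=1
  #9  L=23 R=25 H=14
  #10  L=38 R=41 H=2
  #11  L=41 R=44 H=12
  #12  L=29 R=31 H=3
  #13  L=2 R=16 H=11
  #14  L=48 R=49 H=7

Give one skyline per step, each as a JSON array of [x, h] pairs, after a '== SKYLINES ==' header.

== SKYLINES ==
[[38,1],[41,0]]
[[20,3],[37,0],[38,1],[41,0]]
[[20,3],[37,0],[38,1],[41,0]]
[[20,3],[37,0],[38,1],[44,0]]
[[20,3],[26,7],[41,1],[44,0]]
[[6,1],[17,0],[20,3],[26,7],[41,1],[44,0]]
[[6,1],[17,0],[20,3],[26,7],[41,1],[43,13],[50,0]]
[[6,1],[17,0],[20,3],[26,7],[41,1],[43,13],[50,0]]
[[6,1],[17,0],[20,3],[23,14],[25,3],[26,7],[41,1],[43,13],[50,0]]
[[6,1],[17,0],[20,3],[23,14],[25,3],[26,7],[41,1],[43,13],[50,0]]
[[6,1],[17,0],[20,3],[23,14],[25,3],[26,7],[41,12],[43,13],[50,0]]
[[6,1],[17,0],[20,3],[23,14],[25,3],[26,7],[41,12],[43,13],[50,0]]
[[2,11],[16,1],[17,0],[20,3],[23,14],[25,3],[26,7],[41,12],[43,13],[50,0]]
[[2,11],[16,1],[17,0],[20,3],[23,14],[25,3],[26,7],[41,12],[43,13],[50,0]]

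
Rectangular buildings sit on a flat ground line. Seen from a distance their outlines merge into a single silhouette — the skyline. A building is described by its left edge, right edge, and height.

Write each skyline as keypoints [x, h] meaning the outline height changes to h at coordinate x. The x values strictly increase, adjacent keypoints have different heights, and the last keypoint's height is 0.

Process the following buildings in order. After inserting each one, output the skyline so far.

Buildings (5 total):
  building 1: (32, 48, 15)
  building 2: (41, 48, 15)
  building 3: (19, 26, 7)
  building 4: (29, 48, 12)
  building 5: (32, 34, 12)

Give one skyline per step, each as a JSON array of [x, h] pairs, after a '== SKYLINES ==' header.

== SKYLINES ==
[[32,15],[48,0]]
[[32,15],[48,0]]
[[19,7],[26,0],[32,15],[48,0]]
[[19,7],[26,0],[29,12],[32,15],[48,0]]
[[19,7],[26,0],[29,12],[32,15],[48,0]]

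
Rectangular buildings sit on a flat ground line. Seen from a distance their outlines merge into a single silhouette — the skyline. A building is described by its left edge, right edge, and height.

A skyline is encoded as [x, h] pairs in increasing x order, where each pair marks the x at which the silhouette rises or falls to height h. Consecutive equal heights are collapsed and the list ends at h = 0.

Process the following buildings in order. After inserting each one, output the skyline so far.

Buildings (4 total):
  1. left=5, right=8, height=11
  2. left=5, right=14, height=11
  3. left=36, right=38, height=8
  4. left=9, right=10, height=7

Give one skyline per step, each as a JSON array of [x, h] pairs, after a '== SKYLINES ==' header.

== SKYLINES ==
[[5,11],[8,0]]
[[5,11],[14,0]]
[[5,11],[14,0],[36,8],[38,0]]
[[5,11],[14,0],[36,8],[38,0]]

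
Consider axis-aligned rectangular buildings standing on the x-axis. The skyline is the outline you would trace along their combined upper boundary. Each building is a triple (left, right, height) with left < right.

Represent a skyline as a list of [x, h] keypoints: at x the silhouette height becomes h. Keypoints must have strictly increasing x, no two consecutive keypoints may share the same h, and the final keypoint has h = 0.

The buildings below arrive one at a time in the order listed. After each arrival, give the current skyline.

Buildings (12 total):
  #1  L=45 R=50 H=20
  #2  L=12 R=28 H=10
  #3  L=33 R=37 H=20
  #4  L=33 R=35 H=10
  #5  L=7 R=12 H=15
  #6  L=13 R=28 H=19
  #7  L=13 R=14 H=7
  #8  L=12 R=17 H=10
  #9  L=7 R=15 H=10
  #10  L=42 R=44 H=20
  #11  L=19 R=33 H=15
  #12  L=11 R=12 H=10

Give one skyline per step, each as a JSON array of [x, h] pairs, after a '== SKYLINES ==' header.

== SKYLINES ==
[[45,20],[50,0]]
[[12,10],[28,0],[45,20],[50,0]]
[[12,10],[28,0],[33,20],[37,0],[45,20],[50,0]]
[[12,10],[28,0],[33,20],[37,0],[45,20],[50,0]]
[[7,15],[12,10],[28,0],[33,20],[37,0],[45,20],[50,0]]
[[7,15],[12,10],[13,19],[28,0],[33,20],[37,0],[45,20],[50,0]]
[[7,15],[12,10],[13,19],[28,0],[33,20],[37,0],[45,20],[50,0]]
[[7,15],[12,10],[13,19],[28,0],[33,20],[37,0],[45,20],[50,0]]
[[7,15],[12,10],[13,19],[28,0],[33,20],[37,0],[45,20],[50,0]]
[[7,15],[12,10],[13,19],[28,0],[33,20],[37,0],[42,20],[44,0],[45,20],[50,0]]
[[7,15],[12,10],[13,19],[28,15],[33,20],[37,0],[42,20],[44,0],[45,20],[50,0]]
[[7,15],[12,10],[13,19],[28,15],[33,20],[37,0],[42,20],[44,0],[45,20],[50,0]]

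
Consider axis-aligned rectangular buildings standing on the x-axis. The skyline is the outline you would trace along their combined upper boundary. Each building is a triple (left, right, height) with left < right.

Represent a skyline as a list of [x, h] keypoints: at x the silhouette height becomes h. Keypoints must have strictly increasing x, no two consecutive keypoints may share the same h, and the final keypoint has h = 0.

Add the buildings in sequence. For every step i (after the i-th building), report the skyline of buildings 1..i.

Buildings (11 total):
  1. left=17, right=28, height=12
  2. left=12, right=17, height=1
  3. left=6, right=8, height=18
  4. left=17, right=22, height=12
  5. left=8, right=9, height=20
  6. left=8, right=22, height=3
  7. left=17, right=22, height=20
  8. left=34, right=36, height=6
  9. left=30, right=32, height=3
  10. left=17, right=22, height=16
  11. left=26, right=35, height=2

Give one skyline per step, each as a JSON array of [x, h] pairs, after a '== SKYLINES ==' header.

== SKYLINES ==
[[17,12],[28,0]]
[[12,1],[17,12],[28,0]]
[[6,18],[8,0],[12,1],[17,12],[28,0]]
[[6,18],[8,0],[12,1],[17,12],[28,0]]
[[6,18],[8,20],[9,0],[12,1],[17,12],[28,0]]
[[6,18],[8,20],[9,3],[17,12],[28,0]]
[[6,18],[8,20],[9,3],[17,20],[22,12],[28,0]]
[[6,18],[8,20],[9,3],[17,20],[22,12],[28,0],[34,6],[36,0]]
[[6,18],[8,20],[9,3],[17,20],[22,12],[28,0],[30,3],[32,0],[34,6],[36,0]]
[[6,18],[8,20],[9,3],[17,20],[22,12],[28,0],[30,3],[32,0],[34,6],[36,0]]
[[6,18],[8,20],[9,3],[17,20],[22,12],[28,2],[30,3],[32,2],[34,6],[36,0]]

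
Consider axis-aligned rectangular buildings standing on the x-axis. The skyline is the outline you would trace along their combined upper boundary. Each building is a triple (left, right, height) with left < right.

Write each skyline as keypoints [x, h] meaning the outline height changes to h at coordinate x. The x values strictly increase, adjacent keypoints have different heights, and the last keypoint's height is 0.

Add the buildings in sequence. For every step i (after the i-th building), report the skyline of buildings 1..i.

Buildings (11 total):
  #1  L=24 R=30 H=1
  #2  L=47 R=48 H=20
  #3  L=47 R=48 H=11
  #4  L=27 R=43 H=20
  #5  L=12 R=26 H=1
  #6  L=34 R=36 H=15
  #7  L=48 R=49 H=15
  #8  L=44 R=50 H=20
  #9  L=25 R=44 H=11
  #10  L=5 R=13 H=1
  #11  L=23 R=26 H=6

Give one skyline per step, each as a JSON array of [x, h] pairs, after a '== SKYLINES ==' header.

== SKYLINES ==
[[24,1],[30,0]]
[[24,1],[30,0],[47,20],[48,0]]
[[24,1],[30,0],[47,20],[48,0]]
[[24,1],[27,20],[43,0],[47,20],[48,0]]
[[12,1],[27,20],[43,0],[47,20],[48,0]]
[[12,1],[27,20],[43,0],[47,20],[48,0]]
[[12,1],[27,20],[43,0],[47,20],[48,15],[49,0]]
[[12,1],[27,20],[43,0],[44,20],[50,0]]
[[12,1],[25,11],[27,20],[43,11],[44,20],[50,0]]
[[5,1],[25,11],[27,20],[43,11],[44,20],[50,0]]
[[5,1],[23,6],[25,11],[27,20],[43,11],[44,20],[50,0]]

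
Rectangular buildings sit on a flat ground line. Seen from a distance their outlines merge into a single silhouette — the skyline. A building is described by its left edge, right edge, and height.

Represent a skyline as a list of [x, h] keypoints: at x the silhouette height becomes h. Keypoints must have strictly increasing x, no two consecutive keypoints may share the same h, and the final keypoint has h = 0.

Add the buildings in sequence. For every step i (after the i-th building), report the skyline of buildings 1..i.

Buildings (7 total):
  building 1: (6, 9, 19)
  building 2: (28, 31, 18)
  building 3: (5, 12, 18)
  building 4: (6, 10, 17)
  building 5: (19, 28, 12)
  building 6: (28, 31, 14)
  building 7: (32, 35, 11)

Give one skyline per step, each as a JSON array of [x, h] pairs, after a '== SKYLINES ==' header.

== SKYLINES ==
[[6,19],[9,0]]
[[6,19],[9,0],[28,18],[31,0]]
[[5,18],[6,19],[9,18],[12,0],[28,18],[31,0]]
[[5,18],[6,19],[9,18],[12,0],[28,18],[31,0]]
[[5,18],[6,19],[9,18],[12,0],[19,12],[28,18],[31,0]]
[[5,18],[6,19],[9,18],[12,0],[19,12],[28,18],[31,0]]
[[5,18],[6,19],[9,18],[12,0],[19,12],[28,18],[31,0],[32,11],[35,0]]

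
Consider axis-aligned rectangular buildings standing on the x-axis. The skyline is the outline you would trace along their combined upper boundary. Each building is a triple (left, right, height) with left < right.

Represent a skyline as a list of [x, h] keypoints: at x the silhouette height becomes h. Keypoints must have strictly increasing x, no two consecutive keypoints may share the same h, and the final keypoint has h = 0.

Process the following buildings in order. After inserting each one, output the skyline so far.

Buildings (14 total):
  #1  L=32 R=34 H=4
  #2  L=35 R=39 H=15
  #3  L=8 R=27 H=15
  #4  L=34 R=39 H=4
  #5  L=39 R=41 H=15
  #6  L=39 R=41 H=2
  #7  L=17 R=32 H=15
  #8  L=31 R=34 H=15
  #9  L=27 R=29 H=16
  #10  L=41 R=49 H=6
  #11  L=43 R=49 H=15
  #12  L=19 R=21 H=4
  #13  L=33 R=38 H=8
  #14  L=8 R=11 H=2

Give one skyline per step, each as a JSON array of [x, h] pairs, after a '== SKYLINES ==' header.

== SKYLINES ==
[[32,4],[34,0]]
[[32,4],[34,0],[35,15],[39,0]]
[[8,15],[27,0],[32,4],[34,0],[35,15],[39,0]]
[[8,15],[27,0],[32,4],[35,15],[39,0]]
[[8,15],[27,0],[32,4],[35,15],[41,0]]
[[8,15],[27,0],[32,4],[35,15],[41,0]]
[[8,15],[32,4],[35,15],[41,0]]
[[8,15],[34,4],[35,15],[41,0]]
[[8,15],[27,16],[29,15],[34,4],[35,15],[41,0]]
[[8,15],[27,16],[29,15],[34,4],[35,15],[41,6],[49,0]]
[[8,15],[27,16],[29,15],[34,4],[35,15],[41,6],[43,15],[49,0]]
[[8,15],[27,16],[29,15],[34,4],[35,15],[41,6],[43,15],[49,0]]
[[8,15],[27,16],[29,15],[34,8],[35,15],[41,6],[43,15],[49,0]]
[[8,15],[27,16],[29,15],[34,8],[35,15],[41,6],[43,15],[49,0]]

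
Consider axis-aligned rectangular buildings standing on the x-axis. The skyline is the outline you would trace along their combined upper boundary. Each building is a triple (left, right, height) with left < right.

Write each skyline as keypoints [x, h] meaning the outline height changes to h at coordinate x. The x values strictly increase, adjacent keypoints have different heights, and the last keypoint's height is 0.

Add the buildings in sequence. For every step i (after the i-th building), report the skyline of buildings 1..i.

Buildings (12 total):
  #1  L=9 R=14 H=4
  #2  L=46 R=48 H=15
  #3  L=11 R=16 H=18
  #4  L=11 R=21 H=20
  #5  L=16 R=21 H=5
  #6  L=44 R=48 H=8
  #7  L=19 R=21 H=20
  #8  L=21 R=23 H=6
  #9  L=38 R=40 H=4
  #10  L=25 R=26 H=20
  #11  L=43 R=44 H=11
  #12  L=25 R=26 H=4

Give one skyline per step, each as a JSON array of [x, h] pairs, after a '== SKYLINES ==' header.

== SKYLINES ==
[[9,4],[14,0]]
[[9,4],[14,0],[46,15],[48,0]]
[[9,4],[11,18],[16,0],[46,15],[48,0]]
[[9,4],[11,20],[21,0],[46,15],[48,0]]
[[9,4],[11,20],[21,0],[46,15],[48,0]]
[[9,4],[11,20],[21,0],[44,8],[46,15],[48,0]]
[[9,4],[11,20],[21,0],[44,8],[46,15],[48,0]]
[[9,4],[11,20],[21,6],[23,0],[44,8],[46,15],[48,0]]
[[9,4],[11,20],[21,6],[23,0],[38,4],[40,0],[44,8],[46,15],[48,0]]
[[9,4],[11,20],[21,6],[23,0],[25,20],[26,0],[38,4],[40,0],[44,8],[46,15],[48,0]]
[[9,4],[11,20],[21,6],[23,0],[25,20],[26,0],[38,4],[40,0],[43,11],[44,8],[46,15],[48,0]]
[[9,4],[11,20],[21,6],[23,0],[25,20],[26,0],[38,4],[40,0],[43,11],[44,8],[46,15],[48,0]]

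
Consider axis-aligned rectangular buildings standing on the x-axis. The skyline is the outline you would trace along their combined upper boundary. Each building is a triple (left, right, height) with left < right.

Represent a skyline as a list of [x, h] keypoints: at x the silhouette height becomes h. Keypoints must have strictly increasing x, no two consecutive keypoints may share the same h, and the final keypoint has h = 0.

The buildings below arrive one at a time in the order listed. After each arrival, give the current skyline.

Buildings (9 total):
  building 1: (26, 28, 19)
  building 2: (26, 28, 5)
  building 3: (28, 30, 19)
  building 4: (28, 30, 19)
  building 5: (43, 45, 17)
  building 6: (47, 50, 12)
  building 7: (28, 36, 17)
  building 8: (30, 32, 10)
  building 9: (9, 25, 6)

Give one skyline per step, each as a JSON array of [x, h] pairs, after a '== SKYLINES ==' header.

== SKYLINES ==
[[26,19],[28,0]]
[[26,19],[28,0]]
[[26,19],[30,0]]
[[26,19],[30,0]]
[[26,19],[30,0],[43,17],[45,0]]
[[26,19],[30,0],[43,17],[45,0],[47,12],[50,0]]
[[26,19],[30,17],[36,0],[43,17],[45,0],[47,12],[50,0]]
[[26,19],[30,17],[36,0],[43,17],[45,0],[47,12],[50,0]]
[[9,6],[25,0],[26,19],[30,17],[36,0],[43,17],[45,0],[47,12],[50,0]]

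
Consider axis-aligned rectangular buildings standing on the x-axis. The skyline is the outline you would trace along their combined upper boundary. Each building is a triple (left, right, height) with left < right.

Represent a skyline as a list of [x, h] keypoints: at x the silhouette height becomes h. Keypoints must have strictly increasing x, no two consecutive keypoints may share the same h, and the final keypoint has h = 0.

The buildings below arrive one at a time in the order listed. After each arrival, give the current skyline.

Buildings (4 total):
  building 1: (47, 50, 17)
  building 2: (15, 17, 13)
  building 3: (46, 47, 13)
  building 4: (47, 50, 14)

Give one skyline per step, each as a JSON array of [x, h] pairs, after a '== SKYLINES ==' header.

== SKYLINES ==
[[47,17],[50,0]]
[[15,13],[17,0],[47,17],[50,0]]
[[15,13],[17,0],[46,13],[47,17],[50,0]]
[[15,13],[17,0],[46,13],[47,17],[50,0]]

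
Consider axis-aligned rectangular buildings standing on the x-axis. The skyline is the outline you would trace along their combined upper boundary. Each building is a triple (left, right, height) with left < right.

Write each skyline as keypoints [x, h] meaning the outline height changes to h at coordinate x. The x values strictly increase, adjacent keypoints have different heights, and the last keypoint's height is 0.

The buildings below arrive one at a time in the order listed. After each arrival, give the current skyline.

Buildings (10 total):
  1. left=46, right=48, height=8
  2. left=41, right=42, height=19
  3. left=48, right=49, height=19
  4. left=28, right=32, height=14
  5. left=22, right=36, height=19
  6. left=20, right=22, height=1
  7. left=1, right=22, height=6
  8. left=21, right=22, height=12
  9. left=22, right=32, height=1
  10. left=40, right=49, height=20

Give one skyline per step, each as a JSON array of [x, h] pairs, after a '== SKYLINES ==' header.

== SKYLINES ==
[[46,8],[48,0]]
[[41,19],[42,0],[46,8],[48,0]]
[[41,19],[42,0],[46,8],[48,19],[49,0]]
[[28,14],[32,0],[41,19],[42,0],[46,8],[48,19],[49,0]]
[[22,19],[36,0],[41,19],[42,0],[46,8],[48,19],[49,0]]
[[20,1],[22,19],[36,0],[41,19],[42,0],[46,8],[48,19],[49,0]]
[[1,6],[22,19],[36,0],[41,19],[42,0],[46,8],[48,19],[49,0]]
[[1,6],[21,12],[22,19],[36,0],[41,19],[42,0],[46,8],[48,19],[49,0]]
[[1,6],[21,12],[22,19],[36,0],[41,19],[42,0],[46,8],[48,19],[49,0]]
[[1,6],[21,12],[22,19],[36,0],[40,20],[49,0]]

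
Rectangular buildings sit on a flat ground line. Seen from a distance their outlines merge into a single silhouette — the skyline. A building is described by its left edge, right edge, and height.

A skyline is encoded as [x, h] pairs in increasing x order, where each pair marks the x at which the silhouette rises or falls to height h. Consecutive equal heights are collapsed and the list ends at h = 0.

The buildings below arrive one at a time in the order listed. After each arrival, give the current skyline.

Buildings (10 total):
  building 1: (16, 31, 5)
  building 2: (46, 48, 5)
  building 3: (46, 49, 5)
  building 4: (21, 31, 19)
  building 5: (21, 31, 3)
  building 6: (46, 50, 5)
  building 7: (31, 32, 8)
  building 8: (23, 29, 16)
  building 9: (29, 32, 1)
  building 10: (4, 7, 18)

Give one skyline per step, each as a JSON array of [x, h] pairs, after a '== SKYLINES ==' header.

== SKYLINES ==
[[16,5],[31,0]]
[[16,5],[31,0],[46,5],[48,0]]
[[16,5],[31,0],[46,5],[49,0]]
[[16,5],[21,19],[31,0],[46,5],[49,0]]
[[16,5],[21,19],[31,0],[46,5],[49,0]]
[[16,5],[21,19],[31,0],[46,5],[50,0]]
[[16,5],[21,19],[31,8],[32,0],[46,5],[50,0]]
[[16,5],[21,19],[31,8],[32,0],[46,5],[50,0]]
[[16,5],[21,19],[31,8],[32,0],[46,5],[50,0]]
[[4,18],[7,0],[16,5],[21,19],[31,8],[32,0],[46,5],[50,0]]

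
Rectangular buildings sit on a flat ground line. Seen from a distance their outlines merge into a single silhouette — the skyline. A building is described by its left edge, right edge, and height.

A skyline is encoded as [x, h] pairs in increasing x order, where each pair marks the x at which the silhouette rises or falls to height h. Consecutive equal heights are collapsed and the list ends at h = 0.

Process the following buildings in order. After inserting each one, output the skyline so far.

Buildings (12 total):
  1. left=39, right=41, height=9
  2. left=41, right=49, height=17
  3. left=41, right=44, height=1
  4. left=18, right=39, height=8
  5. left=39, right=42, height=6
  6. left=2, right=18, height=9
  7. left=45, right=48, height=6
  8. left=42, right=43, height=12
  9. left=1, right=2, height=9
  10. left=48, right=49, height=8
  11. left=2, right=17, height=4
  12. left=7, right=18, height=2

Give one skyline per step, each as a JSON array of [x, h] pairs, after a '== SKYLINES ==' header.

== SKYLINES ==
[[39,9],[41,0]]
[[39,9],[41,17],[49,0]]
[[39,9],[41,17],[49,0]]
[[18,8],[39,9],[41,17],[49,0]]
[[18,8],[39,9],[41,17],[49,0]]
[[2,9],[18,8],[39,9],[41,17],[49,0]]
[[2,9],[18,8],[39,9],[41,17],[49,0]]
[[2,9],[18,8],[39,9],[41,17],[49,0]]
[[1,9],[18,8],[39,9],[41,17],[49,0]]
[[1,9],[18,8],[39,9],[41,17],[49,0]]
[[1,9],[18,8],[39,9],[41,17],[49,0]]
[[1,9],[18,8],[39,9],[41,17],[49,0]]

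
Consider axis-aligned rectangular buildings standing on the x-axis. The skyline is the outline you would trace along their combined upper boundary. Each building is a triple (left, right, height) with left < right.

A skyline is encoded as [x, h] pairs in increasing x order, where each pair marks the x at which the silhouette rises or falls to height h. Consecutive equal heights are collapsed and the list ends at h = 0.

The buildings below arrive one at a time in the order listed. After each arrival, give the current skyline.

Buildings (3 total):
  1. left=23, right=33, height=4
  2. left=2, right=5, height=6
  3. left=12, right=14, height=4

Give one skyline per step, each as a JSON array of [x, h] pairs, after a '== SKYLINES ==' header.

== SKYLINES ==
[[23,4],[33,0]]
[[2,6],[5,0],[23,4],[33,0]]
[[2,6],[5,0],[12,4],[14,0],[23,4],[33,0]]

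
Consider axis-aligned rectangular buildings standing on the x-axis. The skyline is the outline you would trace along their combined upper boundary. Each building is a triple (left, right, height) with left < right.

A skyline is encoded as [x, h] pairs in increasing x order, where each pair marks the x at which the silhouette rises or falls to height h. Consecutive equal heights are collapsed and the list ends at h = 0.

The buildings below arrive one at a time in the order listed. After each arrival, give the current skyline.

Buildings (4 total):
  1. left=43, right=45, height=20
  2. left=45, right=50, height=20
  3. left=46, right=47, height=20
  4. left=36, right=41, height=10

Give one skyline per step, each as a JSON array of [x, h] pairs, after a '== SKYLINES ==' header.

== SKYLINES ==
[[43,20],[45,0]]
[[43,20],[50,0]]
[[43,20],[50,0]]
[[36,10],[41,0],[43,20],[50,0]]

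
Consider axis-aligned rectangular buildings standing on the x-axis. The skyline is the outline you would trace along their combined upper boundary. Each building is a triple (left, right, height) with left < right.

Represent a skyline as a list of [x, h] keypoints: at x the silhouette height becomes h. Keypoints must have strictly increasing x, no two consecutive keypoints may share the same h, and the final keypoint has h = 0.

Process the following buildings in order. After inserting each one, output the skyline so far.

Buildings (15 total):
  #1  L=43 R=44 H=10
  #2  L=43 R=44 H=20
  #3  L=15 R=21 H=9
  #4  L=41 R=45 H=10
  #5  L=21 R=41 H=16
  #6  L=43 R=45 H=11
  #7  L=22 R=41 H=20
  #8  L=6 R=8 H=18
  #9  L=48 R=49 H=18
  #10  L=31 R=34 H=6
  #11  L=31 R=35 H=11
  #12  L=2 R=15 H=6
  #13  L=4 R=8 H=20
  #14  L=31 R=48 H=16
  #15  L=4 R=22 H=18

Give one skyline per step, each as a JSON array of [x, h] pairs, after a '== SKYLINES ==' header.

== SKYLINES ==
[[43,10],[44,0]]
[[43,20],[44,0]]
[[15,9],[21,0],[43,20],[44,0]]
[[15,9],[21,0],[41,10],[43,20],[44,10],[45,0]]
[[15,9],[21,16],[41,10],[43,20],[44,10],[45,0]]
[[15,9],[21,16],[41,10],[43,20],[44,11],[45,0]]
[[15,9],[21,16],[22,20],[41,10],[43,20],[44,11],[45,0]]
[[6,18],[8,0],[15,9],[21,16],[22,20],[41,10],[43,20],[44,11],[45,0]]
[[6,18],[8,0],[15,9],[21,16],[22,20],[41,10],[43,20],[44,11],[45,0],[48,18],[49,0]]
[[6,18],[8,0],[15,9],[21,16],[22,20],[41,10],[43,20],[44,11],[45,0],[48,18],[49,0]]
[[6,18],[8,0],[15,9],[21,16],[22,20],[41,10],[43,20],[44,11],[45,0],[48,18],[49,0]]
[[2,6],[6,18],[8,6],[15,9],[21,16],[22,20],[41,10],[43,20],[44,11],[45,0],[48,18],[49,0]]
[[2,6],[4,20],[8,6],[15,9],[21,16],[22,20],[41,10],[43,20],[44,11],[45,0],[48,18],[49,0]]
[[2,6],[4,20],[8,6],[15,9],[21,16],[22,20],[41,16],[43,20],[44,16],[48,18],[49,0]]
[[2,6],[4,20],[8,18],[22,20],[41,16],[43,20],[44,16],[48,18],[49,0]]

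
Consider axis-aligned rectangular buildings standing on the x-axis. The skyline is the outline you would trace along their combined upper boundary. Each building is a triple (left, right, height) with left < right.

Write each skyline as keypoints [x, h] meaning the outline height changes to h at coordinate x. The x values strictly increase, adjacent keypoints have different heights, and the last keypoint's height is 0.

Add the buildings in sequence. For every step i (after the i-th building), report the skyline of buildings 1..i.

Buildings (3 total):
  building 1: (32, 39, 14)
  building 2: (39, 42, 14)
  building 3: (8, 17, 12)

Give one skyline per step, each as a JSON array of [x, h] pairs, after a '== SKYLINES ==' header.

== SKYLINES ==
[[32,14],[39,0]]
[[32,14],[42,0]]
[[8,12],[17,0],[32,14],[42,0]]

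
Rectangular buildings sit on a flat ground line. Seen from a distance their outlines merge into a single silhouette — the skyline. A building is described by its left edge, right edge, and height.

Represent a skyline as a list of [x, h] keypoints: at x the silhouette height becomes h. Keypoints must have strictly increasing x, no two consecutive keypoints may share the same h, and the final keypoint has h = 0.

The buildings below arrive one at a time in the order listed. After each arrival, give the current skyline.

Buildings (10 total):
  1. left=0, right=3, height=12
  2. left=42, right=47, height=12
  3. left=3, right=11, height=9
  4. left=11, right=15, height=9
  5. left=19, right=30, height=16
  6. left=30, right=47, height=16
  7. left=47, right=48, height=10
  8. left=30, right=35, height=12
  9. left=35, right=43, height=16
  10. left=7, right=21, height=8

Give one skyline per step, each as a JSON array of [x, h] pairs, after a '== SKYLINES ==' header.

== SKYLINES ==
[[0,12],[3,0]]
[[0,12],[3,0],[42,12],[47,0]]
[[0,12],[3,9],[11,0],[42,12],[47,0]]
[[0,12],[3,9],[15,0],[42,12],[47,0]]
[[0,12],[3,9],[15,0],[19,16],[30,0],[42,12],[47,0]]
[[0,12],[3,9],[15,0],[19,16],[47,0]]
[[0,12],[3,9],[15,0],[19,16],[47,10],[48,0]]
[[0,12],[3,9],[15,0],[19,16],[47,10],[48,0]]
[[0,12],[3,9],[15,0],[19,16],[47,10],[48,0]]
[[0,12],[3,9],[15,8],[19,16],[47,10],[48,0]]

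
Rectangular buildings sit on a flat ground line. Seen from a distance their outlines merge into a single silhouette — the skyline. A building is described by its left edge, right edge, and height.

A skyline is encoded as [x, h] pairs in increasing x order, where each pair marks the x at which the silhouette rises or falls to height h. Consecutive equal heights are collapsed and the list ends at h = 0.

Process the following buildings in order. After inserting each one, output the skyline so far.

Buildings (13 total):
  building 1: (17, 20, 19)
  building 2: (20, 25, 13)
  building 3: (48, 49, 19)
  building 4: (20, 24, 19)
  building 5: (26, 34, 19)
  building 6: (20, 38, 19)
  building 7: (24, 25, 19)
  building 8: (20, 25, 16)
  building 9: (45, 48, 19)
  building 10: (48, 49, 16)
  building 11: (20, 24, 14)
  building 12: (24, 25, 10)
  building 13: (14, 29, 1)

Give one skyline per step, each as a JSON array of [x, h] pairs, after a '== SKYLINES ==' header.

== SKYLINES ==
[[17,19],[20,0]]
[[17,19],[20,13],[25,0]]
[[17,19],[20,13],[25,0],[48,19],[49,0]]
[[17,19],[24,13],[25,0],[48,19],[49,0]]
[[17,19],[24,13],[25,0],[26,19],[34,0],[48,19],[49,0]]
[[17,19],[38,0],[48,19],[49,0]]
[[17,19],[38,0],[48,19],[49,0]]
[[17,19],[38,0],[48,19],[49,0]]
[[17,19],[38,0],[45,19],[49,0]]
[[17,19],[38,0],[45,19],[49,0]]
[[17,19],[38,0],[45,19],[49,0]]
[[17,19],[38,0],[45,19],[49,0]]
[[14,1],[17,19],[38,0],[45,19],[49,0]]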